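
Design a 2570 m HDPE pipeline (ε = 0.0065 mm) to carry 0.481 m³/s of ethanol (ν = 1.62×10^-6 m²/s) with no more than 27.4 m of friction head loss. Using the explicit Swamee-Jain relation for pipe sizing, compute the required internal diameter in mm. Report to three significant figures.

D ≈ 472 mm

Swamee-Jain (Type III): D = 0.66·[ε^1.25·(LQ²/(gh_f))^4.75 + ν·Q^9.4·(L/(gh_f))^5.2]^0.04
LQ²/(gh_f) = 2.212; L/(gh_f) = 9.561
Term 1 = ε^1.25·(…)^4.75 = 1.43×10^-5; Term 2 = ν·Q^9.4·(…)^5.2 = 2.09×10^-4
D = 0.66·(1.43×10^-5 + 2.09×10^-4)^0.04 = 0.4715 m = 472 mm
Check: V = 2.75 m/s, Re = 8.02×10^5, f = 0.01234, h_f = 26.0 m ≈ 27.4 m ✓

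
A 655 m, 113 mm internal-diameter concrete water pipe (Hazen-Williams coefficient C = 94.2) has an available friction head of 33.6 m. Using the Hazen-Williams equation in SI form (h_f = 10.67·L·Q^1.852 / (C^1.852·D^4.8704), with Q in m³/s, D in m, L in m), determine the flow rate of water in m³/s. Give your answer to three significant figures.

Rearranging: Q = [h_f·C^1.852·D^4.8704 / (10.67·L)]^(1/1.852)
Q = [33.6·94.2^1.852·0.113^4.8704 / (10.67·655)]^0.540 = 0.01707 m³/s

Q ≈ 0.0171 m³/s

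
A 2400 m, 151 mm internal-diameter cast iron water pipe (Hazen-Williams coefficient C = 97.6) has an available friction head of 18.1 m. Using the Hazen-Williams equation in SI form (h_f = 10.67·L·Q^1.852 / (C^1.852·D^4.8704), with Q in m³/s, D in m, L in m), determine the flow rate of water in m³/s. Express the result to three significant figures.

Rearranging: Q = [h_f·C^1.852·D^4.8704 / (10.67·L)]^(1/1.852)
Q = [18.1·97.6^1.852·0.151^4.8704 / (10.67·2400)]^0.540 = 0.01346 m³/s

Q ≈ 0.0135 m³/s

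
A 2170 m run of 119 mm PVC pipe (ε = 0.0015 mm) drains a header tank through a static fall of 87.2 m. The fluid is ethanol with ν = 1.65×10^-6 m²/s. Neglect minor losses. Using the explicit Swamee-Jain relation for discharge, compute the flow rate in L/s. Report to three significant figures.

Q ≈ 26.8 L/s

Swamee-Jain (Type II): Q = -0.965·√(gD⁵h_f/L)·ln[ε/(3.7D) + √(3.17ν²L/(gD³h_f))]
√(gD⁵h_f/L) = √(9.81·0.119⁵·87.2/2170) = 0.003067
ε/(3.7D) = 3.41×10^-6; √(3.17ν²L/(gD³h_f)) = 1.14×10^-4
Q = -0.965·0.003067·ln(1.174×10^-4) = 0.02679 m³/s
Check: V = 2.41 m/s, Re = 1.74×10^5, f = 0.01607, h_f = 86.7 m ≈ 87.2 m ✓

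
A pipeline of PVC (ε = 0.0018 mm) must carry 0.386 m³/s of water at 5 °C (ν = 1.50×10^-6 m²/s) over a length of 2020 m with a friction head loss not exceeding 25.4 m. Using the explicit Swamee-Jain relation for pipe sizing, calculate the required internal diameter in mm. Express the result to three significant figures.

D ≈ 417 mm

Swamee-Jain (Type III): D = 0.66·[ε^1.25·(LQ²/(gh_f))^4.75 + ν·Q^9.4·(L/(gh_f))^5.2]^0.04
LQ²/(gh_f) = 1.208; L/(gh_f) = 8.107
Term 1 = ε^1.25·(…)^4.75 = 1.62×10^-7; Term 2 = ν·Q^9.4·(…)^5.2 = 1.04×10^-5
D = 0.66·(1.62×10^-7 + 1.04×10^-5)^0.04 = 0.4173 m = 417 mm
Check: V = 2.82 m/s, Re = 7.85×10^5, f = 0.01219, h_f = 23.9 m ≈ 25.4 m ✓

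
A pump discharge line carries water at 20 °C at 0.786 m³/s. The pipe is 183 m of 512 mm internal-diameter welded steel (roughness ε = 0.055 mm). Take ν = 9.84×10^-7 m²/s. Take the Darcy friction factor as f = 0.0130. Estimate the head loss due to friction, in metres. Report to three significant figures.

V = 4Q/(πD²) = 4·0.786/(π·0.512²) = 3.818 m/s
h_f = f(L/D)V²/(2g) = 0.01300·(183/0.512)·3.818²/(2·9.81) = 3.452 m

h_f ≈ 3.45 m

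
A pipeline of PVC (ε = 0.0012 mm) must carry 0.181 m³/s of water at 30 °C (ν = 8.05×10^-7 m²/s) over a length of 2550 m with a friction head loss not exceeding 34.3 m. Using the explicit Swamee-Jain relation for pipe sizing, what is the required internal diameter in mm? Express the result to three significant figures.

D ≈ 302 mm

Swamee-Jain (Type III): D = 0.66·[ε^1.25·(LQ²/(gh_f))^4.75 + ν·Q^9.4·(L/(gh_f))^5.2]^0.04
LQ²/(gh_f) = 0.2483; L/(gh_f) = 7.578
Term 1 = ε^1.25·(…)^4.75 = 5.31×10^-11; Term 2 = ν·Q^9.4·(…)^5.2 = 3.18×10^-9
D = 0.66·(5.31×10^-11 + 3.18×10^-9)^0.04 = 0.3019 m = 302 mm
Check: V = 2.53 m/s, Re = 9.48×10^5, f = 0.01181, h_f = 32.5 m ≈ 34.3 m ✓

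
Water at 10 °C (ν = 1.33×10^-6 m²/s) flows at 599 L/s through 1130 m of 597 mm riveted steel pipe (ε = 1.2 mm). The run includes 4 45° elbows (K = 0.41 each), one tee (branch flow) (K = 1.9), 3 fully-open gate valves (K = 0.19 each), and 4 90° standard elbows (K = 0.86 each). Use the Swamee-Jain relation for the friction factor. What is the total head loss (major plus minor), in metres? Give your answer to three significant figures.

H_L ≈ 12.2 m

V = 4Q/(πD²) = 2.140 m/s; V²/2g = 0.2334 m
Re = 9.61×10^5, ε/D = 0.00201 → f = 0.02372 (Swamee-Jain)
Major: h_f = f(L/D)·V²/2g = 0.02372·1893·0.2334 = 10.48 m
Minor: ΣK = 7.55; h_m = ΣK·V²/2g = 1.762 m
Total H_L = 10.48 + 1.762 = 12.24 m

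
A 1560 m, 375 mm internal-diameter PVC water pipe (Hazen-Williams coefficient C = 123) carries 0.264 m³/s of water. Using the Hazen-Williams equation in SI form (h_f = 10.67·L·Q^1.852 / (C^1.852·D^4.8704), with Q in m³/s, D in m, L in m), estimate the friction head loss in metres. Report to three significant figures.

h_f ≈ 22.6 m

h_f = 10.67·1560·0.264^1.852 / (123^1.852·0.375^4.8704) = 22.61 m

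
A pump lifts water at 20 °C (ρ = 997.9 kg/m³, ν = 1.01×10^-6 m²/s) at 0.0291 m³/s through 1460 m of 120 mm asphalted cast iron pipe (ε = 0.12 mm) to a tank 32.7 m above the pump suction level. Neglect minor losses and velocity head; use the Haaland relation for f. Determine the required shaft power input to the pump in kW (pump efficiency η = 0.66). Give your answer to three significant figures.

V = 4Q/(πD²) = 2.573 m/s; Re = 3.06×10^5; ε/D = 0.00100; f = 0.02051
h_f = f(L/D)V²/2g = 84.20 m
Total head H = z + h_f = 32.7 + 84.20 = 116.9 m
P_hyd = ρgQH = 997.9·9.81·0.0291·116.9 = 33.30 kW
P_shaft = P_hyd/η = 33.30/0.66 = 50.46 kW

P_shaft ≈ 50.5 kW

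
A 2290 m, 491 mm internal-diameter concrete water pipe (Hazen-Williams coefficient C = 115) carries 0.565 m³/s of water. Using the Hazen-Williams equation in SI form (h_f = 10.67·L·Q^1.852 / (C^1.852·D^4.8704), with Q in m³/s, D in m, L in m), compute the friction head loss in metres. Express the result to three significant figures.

h_f ≈ 41.4 m

h_f = 10.67·2290·0.565^1.852 / (115^1.852·0.491^4.8704) = 41.39 m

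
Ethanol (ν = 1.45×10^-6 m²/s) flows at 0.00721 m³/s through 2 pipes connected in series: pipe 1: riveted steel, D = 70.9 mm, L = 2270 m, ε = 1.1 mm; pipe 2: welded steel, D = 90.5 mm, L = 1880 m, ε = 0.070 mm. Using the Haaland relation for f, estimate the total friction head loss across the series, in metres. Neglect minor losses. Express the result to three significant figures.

H ≈ 273 m

Pipe 1: V = 1.826 m/s, Re = 8.93×10^4, ε/D = 0.0155, f = 0.04481, h_1 = f(L/D)V²/2g = 243.8 m
Pipe 2: V = 1.121 m/s, Re = 7.00×10^4, ε/D = 7.73×10^-4, f = 0.02204, h_2 = f(L/D)V²/2g = 29.31 m
Series → Q common, losses add: H = Σh = 273.2 m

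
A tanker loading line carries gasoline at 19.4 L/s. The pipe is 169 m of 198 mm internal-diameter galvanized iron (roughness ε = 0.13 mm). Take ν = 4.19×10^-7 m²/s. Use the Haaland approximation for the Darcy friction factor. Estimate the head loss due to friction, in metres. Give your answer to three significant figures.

V = 4Q/(πD²) = 4·0.0194/(π·0.198²) = 0.6301 m/s
Re = VD/ν = 0.6301·0.198/4.19×10^-7 = 2.98×10^5 → turbulent
ε/D = 0.13/198 = 6.57×10^-4
Haaland: f = 0.01894
h_f = f(L/D)V²/(2g) = 0.01894·(169/0.198)·0.6301²/(2·9.81) = 0.3270 m

h_f ≈ 0.327 m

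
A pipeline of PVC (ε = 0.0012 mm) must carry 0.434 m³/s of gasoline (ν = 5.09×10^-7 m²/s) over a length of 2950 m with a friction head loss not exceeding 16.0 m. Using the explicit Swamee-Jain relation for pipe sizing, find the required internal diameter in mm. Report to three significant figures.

D ≈ 498 mm

Swamee-Jain (Type III): D = 0.66·[ε^1.25·(LQ²/(gh_f))^4.75 + ν·Q^9.4·(L/(gh_f))^5.2]^0.04
LQ²/(gh_f) = 3.540; L/(gh_f) = 18.79
Term 1 = ε^1.25·(…)^4.75 = 1.61×10^-5; Term 2 = ν·Q^9.4·(…)^5.2 = 8.40×10^-4
D = 0.66·(1.61×10^-5 + 8.40×10^-4)^0.04 = 0.4976 m = 498 mm
Check: V = 2.23 m/s, Re = 2.18×10^6, f = 0.01032, h_f = 15.5 m ≈ 16.0 m ✓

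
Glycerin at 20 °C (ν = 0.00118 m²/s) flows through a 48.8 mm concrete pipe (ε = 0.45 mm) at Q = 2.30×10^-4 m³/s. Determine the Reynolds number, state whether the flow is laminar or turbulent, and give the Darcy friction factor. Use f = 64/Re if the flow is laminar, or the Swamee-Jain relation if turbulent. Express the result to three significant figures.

V = 4Q/(πD²) = 0.1230 m/s
Re = VD/ν = 0.1230·0.0488/0.00118 = 5.09
Re < 2300 → laminar → f = 64/Re = 12.58

Re ≈ 5.09; laminar; f = 64/Re ≈ 12.6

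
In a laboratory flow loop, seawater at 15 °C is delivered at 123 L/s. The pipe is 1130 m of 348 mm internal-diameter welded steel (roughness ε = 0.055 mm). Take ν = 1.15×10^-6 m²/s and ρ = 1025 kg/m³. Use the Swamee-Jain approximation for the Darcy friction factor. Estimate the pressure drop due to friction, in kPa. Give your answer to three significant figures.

Δp ≈ 43.1 kPa

V = 4Q/(πD²) = 4·0.123/(π·0.348²) = 1.293 m/s
Re = VD/ν = 1.293·0.348/1.15×10^-6 = 3.91×10^5 → turbulent
ε/D = 0.055/348 = 1.58×10^-4
Swamee-Jain: f = 0.01548
h_f = f(L/D)V²/(2g) = 0.01548·(1130/0.348)·1.293²/(2·9.81) = 4.285 m
Δp = ρg·h_f = 1025·9.81·4.285 = 43.09 kPa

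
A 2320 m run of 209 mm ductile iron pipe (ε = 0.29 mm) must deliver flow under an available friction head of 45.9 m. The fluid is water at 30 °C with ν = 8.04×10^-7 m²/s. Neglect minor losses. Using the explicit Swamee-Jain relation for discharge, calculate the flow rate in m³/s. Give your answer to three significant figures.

Q ≈ 0.0662 m³/s

Swamee-Jain (Type II): Q = -0.965·√(gD⁵h_f/L)·ln[ε/(3.7D) + √(3.17ν²L/(gD³h_f))]
√(gD⁵h_f/L) = √(9.81·0.209⁵·45.9/2320) = 0.008798
ε/(3.7D) = 3.75×10^-4; √(3.17ν²L/(gD³h_f)) = 3.40×10^-5
Q = -0.965·0.008798·ln(4.090×10^-4) = 0.06623 m³/s
Check: V = 1.93 m/s, Re = 5.02×10^5, f = 0.02189, h_f = 46.2 m ≈ 45.9 m ✓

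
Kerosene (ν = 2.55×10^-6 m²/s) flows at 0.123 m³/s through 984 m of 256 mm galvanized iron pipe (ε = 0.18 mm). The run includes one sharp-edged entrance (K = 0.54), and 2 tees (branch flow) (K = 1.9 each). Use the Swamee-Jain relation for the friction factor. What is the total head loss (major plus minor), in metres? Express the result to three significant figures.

H_L ≈ 23.3 m

V = 4Q/(πD²) = 2.390 m/s; V²/2g = 0.2911 m
Re = 2.40×10^5, ε/D = 7.03×10^-4 → f = 0.01968 (Swamee-Jain)
Major: h_f = f(L/D)·V²/2g = 0.01968·3844·0.2911 = 22.01 m
Minor: ΣK = 4.34; h_m = ΣK·V²/2g = 1.263 m
Total H_L = 22.01 + 1.263 = 23.28 m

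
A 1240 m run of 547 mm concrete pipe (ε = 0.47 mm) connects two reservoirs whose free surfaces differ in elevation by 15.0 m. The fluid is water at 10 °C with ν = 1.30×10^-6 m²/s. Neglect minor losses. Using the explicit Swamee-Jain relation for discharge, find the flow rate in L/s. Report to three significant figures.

Swamee-Jain (Type II): Q = -0.965·√(gD⁵h_f/L)·ln[ε/(3.7D) + √(3.17ν²L/(gD³h_f))]
√(gD⁵h_f/L) = √(9.81·0.547⁵·15.0/1240) = 0.07623
ε/(3.7D) = 2.32×10^-4; √(3.17ν²L/(gD³h_f)) = 1.66×10^-5
Q = -0.965·0.07623·ln(2.488×10^-4) = 0.6105 m³/s
Check: V = 2.60 m/s, Re = 1.09×10^6, f = 0.01933, h_f = 15.1 m ≈ 15.0 m ✓

Q ≈ 610 L/s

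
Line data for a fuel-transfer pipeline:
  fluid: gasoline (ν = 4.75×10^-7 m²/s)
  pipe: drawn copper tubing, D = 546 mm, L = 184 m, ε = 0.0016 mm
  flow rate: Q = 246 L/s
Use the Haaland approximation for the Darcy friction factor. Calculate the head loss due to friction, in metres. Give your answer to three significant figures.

h_f ≈ 0.214 m

V = 4Q/(πD²) = 4·0.246/(π·0.546²) = 1.051 m/s
Re = VD/ν = 1.051·0.546/4.75×10^-7 = 1.21×10^6 → turbulent
ε/D = 0.0016/546 = 2.93×10^-6
Haaland: f = 0.01128
h_f = f(L/D)V²/(2g) = 0.01128·(184/0.546)·1.051²/(2·9.81) = 0.2139 m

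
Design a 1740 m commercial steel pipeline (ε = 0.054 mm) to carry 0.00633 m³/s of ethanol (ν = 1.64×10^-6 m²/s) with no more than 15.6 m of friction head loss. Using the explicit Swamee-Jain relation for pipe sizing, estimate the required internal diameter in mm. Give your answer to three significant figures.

D ≈ 97.5 mm

Swamee-Jain (Type III): D = 0.66·[ε^1.25·(LQ²/(gh_f))^4.75 + ν·Q^9.4·(L/(gh_f))^5.2]^0.04
LQ²/(gh_f) = 4.556×10^-4; L/(gh_f) = 11.37
Term 1 = ε^1.25·(…)^4.75 = 6.22×10^-22; Term 2 = ν·Q^9.4·(…)^5.2 = 1.09×10^-21
D = 0.66·(6.22×10^-22 + 1.09×10^-21)^0.04 = 0.09748 m = 97.5 mm
Check: V = 0.848 m/s, Re = 5.04×10^4, f = 0.02277, h_f = 14.9 m ≈ 15.6 m ✓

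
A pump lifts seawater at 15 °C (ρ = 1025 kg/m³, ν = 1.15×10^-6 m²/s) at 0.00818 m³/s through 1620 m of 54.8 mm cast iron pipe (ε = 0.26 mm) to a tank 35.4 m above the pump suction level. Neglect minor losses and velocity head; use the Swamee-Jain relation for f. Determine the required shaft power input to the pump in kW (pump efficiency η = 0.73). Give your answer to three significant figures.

V = 4Q/(πD²) = 3.468 m/s; Re = 1.65×10^5; ε/D = 0.00474; f = 0.03068
h_f = f(L/D)V²/2g = 556.0 m
Total head H = z + h_f = 35.4 + 556.0 = 591.4 m
P_hyd = ρgQH = 1025·9.81·0.00818·591.4 = 48.65 kW
P_shaft = P_hyd/η = 48.65/0.73 = 66.64 kW

P_shaft ≈ 66.6 kW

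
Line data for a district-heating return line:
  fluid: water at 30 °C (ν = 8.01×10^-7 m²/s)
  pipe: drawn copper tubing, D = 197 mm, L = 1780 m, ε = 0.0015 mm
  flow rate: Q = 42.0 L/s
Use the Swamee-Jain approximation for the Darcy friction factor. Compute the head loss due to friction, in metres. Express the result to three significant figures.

V = 4Q/(πD²) = 4·0.0420/(π·0.197²) = 1.378 m/s
Re = VD/ν = 1.378·0.197/8.01×10^-7 = 3.39×10^5 → turbulent
ε/D = 0.0015/197 = 7.61×10^-6
Swamee-Jain: f = 0.01415
h_f = f(L/D)V²/(2g) = 0.01415·(1780/0.197)·1.378²/(2·9.81) = 12.37 m

h_f ≈ 12.4 m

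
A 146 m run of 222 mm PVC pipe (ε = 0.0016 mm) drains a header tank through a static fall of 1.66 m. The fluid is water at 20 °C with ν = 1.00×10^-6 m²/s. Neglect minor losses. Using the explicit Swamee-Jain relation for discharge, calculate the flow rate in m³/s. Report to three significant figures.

Swamee-Jain (Type II): Q = -0.965·√(gD⁵h_f/L)·ln[ε/(3.7D) + √(3.17ν²L/(gD³h_f))]
√(gD⁵h_f/L) = √(9.81·0.222⁵·1.66/146) = 0.007755
ε/(3.7D) = 1.95×10^-6; √(3.17ν²L/(gD³h_f)) = 5.10×10^-5
Q = -0.965·0.007755·ln(5.291×10^-5) = 0.07369 m³/s
Check: V = 1.90 m/s, Re = 4.23×10^5, f = 0.01360, h_f = 1.65 m ≈ 1.66 m ✓

Q ≈ 0.0737 m³/s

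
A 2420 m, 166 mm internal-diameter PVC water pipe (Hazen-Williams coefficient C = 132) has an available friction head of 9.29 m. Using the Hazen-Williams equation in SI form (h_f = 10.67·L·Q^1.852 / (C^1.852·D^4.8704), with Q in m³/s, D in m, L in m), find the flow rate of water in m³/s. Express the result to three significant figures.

Q ≈ 0.0162 m³/s

Rearranging: Q = [h_f·C^1.852·D^4.8704 / (10.67·L)]^(1/1.852)
Q = [9.29·132^1.852·0.166^4.8704 / (10.67·2420)]^0.540 = 0.01622 m³/s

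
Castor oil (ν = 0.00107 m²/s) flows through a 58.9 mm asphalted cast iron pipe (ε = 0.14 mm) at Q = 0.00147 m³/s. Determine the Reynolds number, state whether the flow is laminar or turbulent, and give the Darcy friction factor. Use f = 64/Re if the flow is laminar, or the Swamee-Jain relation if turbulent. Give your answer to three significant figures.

V = 4Q/(πD²) = 0.5395 m/s
Re = VD/ν = 0.5395·0.0589/0.00107 = 29.7
Re < 2300 → laminar → f = 64/Re = 2.155

Re ≈ 29.7; laminar; f = 64/Re ≈ 2.16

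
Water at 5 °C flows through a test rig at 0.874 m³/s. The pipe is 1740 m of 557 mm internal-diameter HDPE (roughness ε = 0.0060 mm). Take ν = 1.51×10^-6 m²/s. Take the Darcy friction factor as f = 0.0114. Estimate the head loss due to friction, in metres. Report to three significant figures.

V = 4Q/(πD²) = 4·0.874/(π·0.557²) = 3.587 m/s
h_f = f(L/D)V²/(2g) = 0.01140·(1740/0.557)·3.587²/(2·9.81) = 23.35 m

h_f ≈ 23.4 m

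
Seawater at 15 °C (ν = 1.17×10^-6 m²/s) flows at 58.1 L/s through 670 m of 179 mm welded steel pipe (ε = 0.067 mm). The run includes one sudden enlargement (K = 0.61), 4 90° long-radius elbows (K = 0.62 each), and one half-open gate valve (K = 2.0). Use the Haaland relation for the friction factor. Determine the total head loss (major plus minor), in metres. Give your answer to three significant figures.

H_L ≈ 18.8 m

V = 4Q/(πD²) = 2.309 m/s; V²/2g = 0.2717 m
Re = 3.53×10^5, ε/D = 3.74×10^-4 → f = 0.01709 (Haaland)
Major: h_f = f(L/D)·V²/2g = 0.01709·3743·0.2717 = 17.38 m
Minor: ΣK = 5.09; h_m = ΣK·V²/2g = 1.383 m
Total H_L = 17.38 + 1.383 = 18.76 m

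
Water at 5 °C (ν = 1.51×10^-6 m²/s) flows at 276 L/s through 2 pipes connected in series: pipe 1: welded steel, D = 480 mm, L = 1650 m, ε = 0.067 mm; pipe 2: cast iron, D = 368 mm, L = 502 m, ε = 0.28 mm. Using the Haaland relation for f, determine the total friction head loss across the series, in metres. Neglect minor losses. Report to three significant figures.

Pipe 1: V = 1.525 m/s, Re = 4.85×10^5, ε/D = 1.40×10^-4, f = 0.01474, h_1 = f(L/D)V²/2g = 6.007 m
Pipe 2: V = 2.595 m/s, Re = 6.32×10^5, ε/D = 7.61×10^-4, f = 0.01893, h_2 = f(L/D)V²/2g = 8.864 m
Series → Q common, losses add: H = Σh = 14.87 m

H ≈ 14.9 m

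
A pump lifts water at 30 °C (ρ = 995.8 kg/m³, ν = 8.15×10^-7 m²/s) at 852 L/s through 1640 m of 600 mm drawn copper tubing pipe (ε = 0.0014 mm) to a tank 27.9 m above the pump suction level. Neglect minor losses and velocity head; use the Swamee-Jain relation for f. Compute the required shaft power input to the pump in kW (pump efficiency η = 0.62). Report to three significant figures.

V = 4Q/(πD²) = 3.013 m/s; Re = 2.22×10^6; ε/D = 2.33×10^-6; f = 0.01029
h_f = f(L/D)V²/2g = 13.02 m
Total head H = z + h_f = 27.9 + 13.02 = 40.92 m
P_hyd = ρgQH = 995.8·9.81·0.852·40.92 = 340.6 kW
P_shaft = P_hyd/η = 340.6/0.62 = 549.3 kW

P_shaft ≈ 549 kW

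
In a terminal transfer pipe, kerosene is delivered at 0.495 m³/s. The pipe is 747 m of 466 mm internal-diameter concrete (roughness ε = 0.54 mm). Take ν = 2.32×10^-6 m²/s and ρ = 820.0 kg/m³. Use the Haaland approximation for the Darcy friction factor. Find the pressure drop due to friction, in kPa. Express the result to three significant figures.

V = 4Q/(πD²) = 4·0.495/(π·0.466²) = 2.902 m/s
Re = VD/ν = 2.902·0.466/2.32×10^-6 = 5.83×10^5 → turbulent
ε/D = 0.54/466 = 0.00116
Haaland: f = 0.02081
h_f = f(L/D)V²/(2g) = 0.02081·(747/0.466)·2.902²/(2·9.81) = 14.32 m
Δp = ρg·h_f = 820.0·9.81·14.32 = 115.2 kPa

Δp ≈ 115 kPa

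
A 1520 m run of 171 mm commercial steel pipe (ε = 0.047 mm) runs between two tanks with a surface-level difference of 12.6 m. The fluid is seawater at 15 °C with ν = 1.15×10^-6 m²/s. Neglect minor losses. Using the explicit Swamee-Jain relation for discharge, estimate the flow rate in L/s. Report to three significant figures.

Q ≈ 28.8 L/s

Swamee-Jain (Type II): Q = -0.965·√(gD⁵h_f/L)·ln[ε/(3.7D) + √(3.17ν²L/(gD³h_f))]
√(gD⁵h_f/L) = √(9.81·0.171⁵·12.6/1520) = 0.003448
ε/(3.7D) = 7.43×10^-5; √(3.17ν²L/(gD³h_f)) = 1.02×10^-4
Q = -0.965·0.003448·ln(1.758×10^-4) = 0.02877 m³/s
Check: V = 1.25 m/s, Re = 1.86×10^5, f = 0.01778, h_f = 12.6 m ≈ 12.6 m ✓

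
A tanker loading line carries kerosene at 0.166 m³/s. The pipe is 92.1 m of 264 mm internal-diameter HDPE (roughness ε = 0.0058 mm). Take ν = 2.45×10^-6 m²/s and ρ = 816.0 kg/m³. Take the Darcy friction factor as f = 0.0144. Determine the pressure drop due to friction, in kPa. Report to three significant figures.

Δp ≈ 18.8 kPa

V = 4Q/(πD²) = 4·0.166/(π·0.264²) = 3.033 m/s
h_f = f(L/D)V²/(2g) = 0.01440·(92.1/0.264)·3.033²/(2·9.81) = 2.355 m
Δp = ρg·h_f = 816.0·9.81·2.355 = 18.85 kPa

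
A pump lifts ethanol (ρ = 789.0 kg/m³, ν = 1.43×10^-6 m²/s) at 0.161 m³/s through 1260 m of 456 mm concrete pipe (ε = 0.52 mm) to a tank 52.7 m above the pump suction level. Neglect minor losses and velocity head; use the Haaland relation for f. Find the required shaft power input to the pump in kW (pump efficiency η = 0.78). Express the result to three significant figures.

V = 4Q/(πD²) = 0.9858 m/s; Re = 3.14×10^5; ε/D = 0.00114; f = 0.02106
h_f = f(L/D)V²/2g = 2.883 m
Total head H = z + h_f = 52.7 + 2.883 = 55.58 m
P_hyd = ρgQH = 789.0·9.81·0.161·55.58 = 69.26 kW
P_shaft = P_hyd/η = 69.26/0.78 = 88.80 kW

P_shaft ≈ 88.8 kW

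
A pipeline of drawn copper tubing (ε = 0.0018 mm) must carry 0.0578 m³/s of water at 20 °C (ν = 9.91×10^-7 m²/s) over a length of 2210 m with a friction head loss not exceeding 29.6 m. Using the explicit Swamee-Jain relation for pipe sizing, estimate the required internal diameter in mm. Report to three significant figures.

D ≈ 198 mm

Swamee-Jain (Type III): D = 0.66·[ε^1.25·(LQ²/(gh_f))^4.75 + ν·Q^9.4·(L/(gh_f))^5.2]^0.04
LQ²/(gh_f) = 0.02543; L/(gh_f) = 7.611
Term 1 = ε^1.25·(…)^4.75 = 1.75×10^-15; Term 2 = ν·Q^9.4·(…)^5.2 = 8.74×10^-14
D = 0.66·(1.75×10^-15 + 8.74×10^-14)^0.04 = 0.1984 m = 198 mm
Check: V = 1.87 m/s, Re = 3.74×10^5, f = 0.01392, h_f = 27.6 m ≈ 29.6 m ✓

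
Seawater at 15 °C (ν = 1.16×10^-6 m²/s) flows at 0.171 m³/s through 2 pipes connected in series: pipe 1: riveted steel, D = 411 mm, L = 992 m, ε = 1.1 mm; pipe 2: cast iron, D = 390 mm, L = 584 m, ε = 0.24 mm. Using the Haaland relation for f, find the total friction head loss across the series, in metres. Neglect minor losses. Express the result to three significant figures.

Pipe 1: V = 1.289 m/s, Re = 4.57×10^5, ε/D = 0.00268, f = 0.02568, h_1 = f(L/D)V²/2g = 5.249 m
Pipe 2: V = 1.431 m/s, Re = 4.81×10^5, ε/D = 6.15×10^-4, f = 0.01830, h_2 = f(L/D)V²/2g = 2.862 m
Series → Q common, losses add: H = Σh = 8.111 m

H ≈ 8.11 m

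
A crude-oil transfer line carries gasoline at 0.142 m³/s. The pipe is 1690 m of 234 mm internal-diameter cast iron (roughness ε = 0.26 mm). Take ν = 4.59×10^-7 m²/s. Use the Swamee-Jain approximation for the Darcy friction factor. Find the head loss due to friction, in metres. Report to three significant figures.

h_f ≈ 81.8 m

V = 4Q/(πD²) = 4·0.142/(π·0.234²) = 3.302 m/s
Re = VD/ν = 3.302·0.234/4.59×10^-7 = 1.68×10^6 → turbulent
ε/D = 0.26/234 = 0.00111
Swamee-Jain: f = 0.02038
h_f = f(L/D)V²/(2g) = 0.02038·(1690/0.234)·3.302²/(2·9.81) = 81.80 m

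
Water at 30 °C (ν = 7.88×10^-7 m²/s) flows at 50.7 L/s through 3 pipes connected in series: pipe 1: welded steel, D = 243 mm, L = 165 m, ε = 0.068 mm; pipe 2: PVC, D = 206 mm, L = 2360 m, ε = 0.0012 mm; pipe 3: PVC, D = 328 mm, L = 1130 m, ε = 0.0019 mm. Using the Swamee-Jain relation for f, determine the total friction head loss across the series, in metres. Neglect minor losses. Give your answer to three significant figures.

H ≈ 20.2 m

Pipe 1: V = 1.093 m/s, Re = 3.37×10^5, ε/D = 2.80×10^-4, f = 0.01673, h_1 = f(L/D)V²/2g = 0.6922 m
Pipe 2: V = 1.521 m/s, Re = 3.98×10^5, ε/D = 5.83×10^-6, f = 0.01373, h_2 = f(L/D)V²/2g = 18.55 m
Pipe 3: V = 0.6000 m/s, Re = 2.50×10^5, ε/D = 5.79×10^-6, f = 0.01494, h_3 = f(L/D)V²/2g = 0.9446 m
Series → Q common, losses add: H = Σh = 20.18 m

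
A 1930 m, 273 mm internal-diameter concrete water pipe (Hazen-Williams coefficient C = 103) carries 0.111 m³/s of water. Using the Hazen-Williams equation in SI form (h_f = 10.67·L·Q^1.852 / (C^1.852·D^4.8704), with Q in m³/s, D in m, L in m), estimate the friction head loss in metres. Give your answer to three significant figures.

h_f ≈ 36.6 m

h_f = 10.67·1930·0.111^1.852 / (103^1.852·0.273^4.8704) = 36.64 m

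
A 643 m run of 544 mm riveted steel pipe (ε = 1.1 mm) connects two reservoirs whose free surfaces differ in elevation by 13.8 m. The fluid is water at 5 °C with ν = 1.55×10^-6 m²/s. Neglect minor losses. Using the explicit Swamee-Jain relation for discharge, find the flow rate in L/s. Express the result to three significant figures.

Swamee-Jain (Type II): Q = -0.965·√(gD⁵h_f/L)·ln[ε/(3.7D) + √(3.17ν²L/(gD³h_f))]
√(gD⁵h_f/L) = √(9.81·0.544⁵·13.8/643) = 0.1002
ε/(3.7D) = 5.47×10^-4; √(3.17ν²L/(gD³h_f)) = 1.50×10^-5
Q = -0.965·0.1002·ln(5.615×10^-4) = 0.7234 m³/s
Check: V = 3.11 m/s, Re = 1.09×10^6, f = 0.02373, h_f = 13.8 m ≈ 13.8 m ✓

Q ≈ 723 L/s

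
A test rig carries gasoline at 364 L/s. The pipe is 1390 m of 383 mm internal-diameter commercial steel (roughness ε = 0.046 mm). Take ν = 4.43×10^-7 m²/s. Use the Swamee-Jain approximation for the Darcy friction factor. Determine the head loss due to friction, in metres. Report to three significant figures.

h_f ≈ 24.1 m

V = 4Q/(πD²) = 4·0.364/(π·0.383²) = 3.159 m/s
Re = VD/ν = 3.159·0.383/4.43×10^-7 = 2.73×10^6 → turbulent
ε/D = 0.046/383 = 1.20×10^-4
Swamee-Jain: f = 0.01303
h_f = f(L/D)V²/(2g) = 0.01303·(1390/0.383)·3.159²/(2·9.81) = 24.06 m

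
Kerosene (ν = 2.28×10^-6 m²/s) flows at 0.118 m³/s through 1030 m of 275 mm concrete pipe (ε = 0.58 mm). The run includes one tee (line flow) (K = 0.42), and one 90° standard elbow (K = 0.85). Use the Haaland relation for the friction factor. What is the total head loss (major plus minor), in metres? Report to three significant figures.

V = 4Q/(πD²) = 1.987 m/s; V²/2g = 0.2012 m
Re = 2.40×10^5, ε/D = 0.00211 → f = 0.02444 (Haaland)
Major: h_f = f(L/D)·V²/2g = 0.02444·3745·0.2012 = 18.41 m
Minor: ΣK = 1.27; h_m = ΣK·V²/2g = 0.2555 m
Total H_L = 18.41 + 0.2555 = 18.67 m

H_L ≈ 18.7 m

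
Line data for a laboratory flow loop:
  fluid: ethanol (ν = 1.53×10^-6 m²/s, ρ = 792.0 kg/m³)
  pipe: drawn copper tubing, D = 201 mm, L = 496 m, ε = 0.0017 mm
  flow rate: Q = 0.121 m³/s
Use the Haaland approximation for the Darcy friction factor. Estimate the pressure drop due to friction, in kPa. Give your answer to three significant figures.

Δp ≈ 187 kPa

V = 4Q/(πD²) = 4·0.121/(π·0.201²) = 3.813 m/s
Re = VD/ν = 3.813·0.201/1.53×10^-6 = 5.01×10^5 → turbulent
ε/D = 0.0017/201 = 8.46×10^-6
Haaland: f = 0.01315
h_f = f(L/D)V²/(2g) = 0.01315·(496/0.201)·3.813²/(2·9.81) = 24.06 m
Δp = ρg·h_f = 792.0·9.81·24.06 = 186.9 kPa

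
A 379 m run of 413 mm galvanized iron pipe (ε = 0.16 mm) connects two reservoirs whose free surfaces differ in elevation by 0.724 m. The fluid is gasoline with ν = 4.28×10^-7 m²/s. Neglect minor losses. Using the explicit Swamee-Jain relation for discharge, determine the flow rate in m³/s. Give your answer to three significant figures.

Q ≈ 0.130 m³/s

Swamee-Jain (Type II): Q = -0.965·√(gD⁵h_f/L)·ln[ε/(3.7D) + √(3.17ν²L/(gD³h_f))]
√(gD⁵h_f/L) = √(9.81·0.413⁵·0.724/379) = 0.01501
ε/(3.7D) = 1.05×10^-4; √(3.17ν²L/(gD³h_f)) = 2.10×10^-5
Q = -0.965·0.01501·ln(1.257×10^-4) = 0.1301 m³/s
Check: V = 0.971 m/s, Re = 9.37×10^5, f = 0.01652, h_f = 0.729 m ≈ 0.724 m ✓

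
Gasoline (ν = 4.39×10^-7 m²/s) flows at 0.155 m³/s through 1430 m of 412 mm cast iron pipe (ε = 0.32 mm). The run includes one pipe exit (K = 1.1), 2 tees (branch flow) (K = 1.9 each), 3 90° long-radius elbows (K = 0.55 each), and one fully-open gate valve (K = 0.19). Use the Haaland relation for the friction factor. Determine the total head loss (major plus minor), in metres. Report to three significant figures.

V = 4Q/(πD²) = 1.163 m/s; V²/2g = 0.06890 m
Re = 1.09×10^6, ε/D = 7.77×10^-4 → f = 0.01881 (Haaland)
Major: h_f = f(L/D)·V²/2g = 0.01881·3471·0.06890 = 4.499 m
Minor: ΣK = 6.74; h_m = ΣK·V²/2g = 0.4644 m
Total H_L = 4.499 + 0.4644 = 4.963 m

H_L ≈ 4.96 m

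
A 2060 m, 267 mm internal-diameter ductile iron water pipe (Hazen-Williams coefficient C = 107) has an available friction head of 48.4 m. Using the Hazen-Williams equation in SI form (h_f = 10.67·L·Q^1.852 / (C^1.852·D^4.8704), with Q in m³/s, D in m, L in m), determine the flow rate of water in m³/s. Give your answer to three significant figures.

Rearranging: Q = [h_f·C^1.852·D^4.8704 / (10.67·L)]^(1/1.852)
Q = [48.4·107^1.852·0.267^4.8704 / (10.67·2060)]^0.540 = 0.1220 m³/s

Q ≈ 0.122 m³/s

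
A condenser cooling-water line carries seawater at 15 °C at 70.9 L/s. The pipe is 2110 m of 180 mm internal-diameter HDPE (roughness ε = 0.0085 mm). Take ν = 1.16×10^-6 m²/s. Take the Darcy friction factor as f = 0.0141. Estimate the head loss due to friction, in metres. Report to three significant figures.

h_f ≈ 65.4 m

V = 4Q/(πD²) = 4·0.0709/(π·0.180²) = 2.786 m/s
h_f = f(L/D)V²/(2g) = 0.01410·(2110/0.180)·2.786²/(2·9.81) = 65.40 m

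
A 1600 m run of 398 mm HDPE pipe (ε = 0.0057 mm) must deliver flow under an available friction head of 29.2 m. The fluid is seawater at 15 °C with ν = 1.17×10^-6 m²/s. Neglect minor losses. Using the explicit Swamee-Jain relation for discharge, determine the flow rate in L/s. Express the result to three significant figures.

Swamee-Jain (Type II): Q = -0.965·√(gD⁵h_f/L)·ln[ε/(3.7D) + √(3.17ν²L/(gD³h_f))]
√(gD⁵h_f/L) = √(9.81·0.398⁵·29.2/1600) = 0.04228
ε/(3.7D) = 3.87×10^-6; √(3.17ν²L/(gD³h_f)) = 1.96×10^-5
Q = -0.965·0.04228·ln(2.348×10^-5) = 0.4349 m³/s
Check: V = 3.50 m/s, Re = 1.19×10^6, f = 0.01166, h_f = 29.2 m ≈ 29.2 m ✓

Q ≈ 435 L/s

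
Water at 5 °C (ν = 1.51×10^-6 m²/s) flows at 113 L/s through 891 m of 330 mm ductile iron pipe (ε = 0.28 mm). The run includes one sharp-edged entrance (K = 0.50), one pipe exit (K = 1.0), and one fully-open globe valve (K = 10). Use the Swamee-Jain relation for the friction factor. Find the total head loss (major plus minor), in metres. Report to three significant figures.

V = 4Q/(πD²) = 1.321 m/s; V²/2g = 0.08897 m
Re = 2.89×10^5, ε/D = 8.48×10^-4 → f = 0.02013 (Swamee-Jain)
Major: h_f = f(L/D)·V²/2g = 0.02013·2700·0.08897 = 4.836 m
Minor: ΣK = 11.5; h_m = ΣK·V²/2g = 1.023 m
Total H_L = 4.836 + 1.023 = 5.859 m

H_L ≈ 5.86 m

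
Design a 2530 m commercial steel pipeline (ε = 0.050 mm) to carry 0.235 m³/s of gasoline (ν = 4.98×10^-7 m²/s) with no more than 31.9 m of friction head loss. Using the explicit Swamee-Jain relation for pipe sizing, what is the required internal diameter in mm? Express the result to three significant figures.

D ≈ 349 mm

Swamee-Jain (Type III): D = 0.66·[ε^1.25·(LQ²/(gh_f))^4.75 + ν·Q^9.4·(L/(gh_f))^5.2]^0.04
LQ²/(gh_f) = 0.4465; L/(gh_f) = 8.085
Term 1 = ε^1.25·(…)^4.75 = 9.13×10^-8; Term 2 = ν·Q^9.4·(…)^5.2 = 3.20×10^-8
D = 0.66·(9.13×10^-8 + 3.20×10^-8)^0.04 = 0.3493 m = 349 mm
Check: V = 2.45 m/s, Re = 1.72×10^6, f = 0.01366, h_f = 30.3 m ≈ 31.9 m ✓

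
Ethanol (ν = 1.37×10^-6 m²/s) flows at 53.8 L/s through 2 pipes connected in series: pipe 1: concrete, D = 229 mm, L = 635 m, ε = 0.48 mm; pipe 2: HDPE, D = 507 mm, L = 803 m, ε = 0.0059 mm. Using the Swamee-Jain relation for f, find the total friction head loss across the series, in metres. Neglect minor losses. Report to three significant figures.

H ≈ 6.05 m

Pipe 1: V = 1.306 m/s, Re = 2.18×10^5, ε/D = 0.00210, f = 0.02468, h_1 = f(L/D)V²/2g = 5.951 m
Pipe 2: V = 0.2665 m/s, Re = 9.86×10^4, ε/D = 1.16×10^-5, f = 0.01799, h_2 = f(L/D)V²/2g = 0.1031 m
Series → Q common, losses add: H = Σh = 6.054 m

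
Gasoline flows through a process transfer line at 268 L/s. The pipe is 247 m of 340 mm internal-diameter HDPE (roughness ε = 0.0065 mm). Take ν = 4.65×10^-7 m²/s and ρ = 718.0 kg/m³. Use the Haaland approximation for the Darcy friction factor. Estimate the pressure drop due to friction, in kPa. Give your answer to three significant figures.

V = 4Q/(πD²) = 4·0.268/(π·0.340²) = 2.952 m/s
Re = VD/ν = 2.952·0.340/4.65×10^-7 = 2.16×10^6 → turbulent
ε/D = 0.0065/340 = 1.91×10^-5
Haaland: f = 0.01082
h_f = f(L/D)V²/(2g) = 0.01082·(247/0.340)·2.952²/(2·9.81) = 3.489 m
Δp = ρg·h_f = 718.0·9.81·3.489 = 24.58 kPa

Δp ≈ 24.6 kPa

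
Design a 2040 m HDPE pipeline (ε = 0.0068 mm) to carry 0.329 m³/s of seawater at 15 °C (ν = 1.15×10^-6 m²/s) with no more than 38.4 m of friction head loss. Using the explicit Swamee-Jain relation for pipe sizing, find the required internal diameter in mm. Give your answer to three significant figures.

Swamee-Jain (Type III): D = 0.66·[ε^1.25·(LQ²/(gh_f))^4.75 + ν·Q^9.4·(L/(gh_f))^5.2]^0.04
LQ²/(gh_f) = 0.5862; L/(gh_f) = 5.415
Term 1 = ε^1.25·(…)^4.75 = 2.75×10^-8; Term 2 = ν·Q^9.4·(…)^5.2 = 2.17×10^-7
D = 0.66·(2.75×10^-8 + 2.17×10^-7)^0.04 = 0.3590 m = 359 mm
Check: V = 3.25 m/s, Re = 1.01×10^6, f = 0.01203, h_f = 36.8 m ≈ 38.4 m ✓

D ≈ 359 mm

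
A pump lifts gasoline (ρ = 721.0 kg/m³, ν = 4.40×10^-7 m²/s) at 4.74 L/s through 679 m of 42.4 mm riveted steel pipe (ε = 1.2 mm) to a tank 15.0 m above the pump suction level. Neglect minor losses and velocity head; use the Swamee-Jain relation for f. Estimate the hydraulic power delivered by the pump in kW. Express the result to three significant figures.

V = 4Q/(πD²) = 3.357 m/s; Re = 3.23×10^5; ε/D = 0.0283; f = 0.05600
h_f = f(L/D)V²/2g = 515.2 m
Total head H = z + h_f = 15.0 + 515.2 = 530.2 m
P_hyd = ρgQH = 721.0·9.81·0.00474·530.2 = 17.77 kW

P_hyd ≈ 17.8 kW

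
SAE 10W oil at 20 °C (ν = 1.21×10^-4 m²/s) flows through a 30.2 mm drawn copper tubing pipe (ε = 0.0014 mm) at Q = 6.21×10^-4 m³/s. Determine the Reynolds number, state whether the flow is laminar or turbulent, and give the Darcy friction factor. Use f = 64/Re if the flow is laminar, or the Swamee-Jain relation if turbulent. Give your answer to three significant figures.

V = 4Q/(πD²) = 0.8669 m/s
Re = VD/ν = 0.8669·0.0302/1.21×10^-4 = 216
Re < 2300 → laminar → f = 64/Re = 0.2958

Re ≈ 216; laminar; f = 64/Re ≈ 0.296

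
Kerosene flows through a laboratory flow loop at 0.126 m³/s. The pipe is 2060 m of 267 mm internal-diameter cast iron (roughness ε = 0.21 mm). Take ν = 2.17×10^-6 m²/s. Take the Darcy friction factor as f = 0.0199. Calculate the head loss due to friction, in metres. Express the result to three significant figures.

V = 4Q/(πD²) = 4·0.126/(π·0.267²) = 2.250 m/s
h_f = f(L/D)V²/(2g) = 0.01990·(2060/0.267)·2.250²/(2·9.81) = 39.63 m

h_f ≈ 39.6 m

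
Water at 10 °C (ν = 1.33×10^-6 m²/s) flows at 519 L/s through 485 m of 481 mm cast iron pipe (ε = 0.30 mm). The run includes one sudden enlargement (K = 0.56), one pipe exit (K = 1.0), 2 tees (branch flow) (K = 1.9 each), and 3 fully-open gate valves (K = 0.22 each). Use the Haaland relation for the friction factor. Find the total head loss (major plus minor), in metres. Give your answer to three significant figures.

H_L ≈ 10.0 m

V = 4Q/(πD²) = 2.856 m/s; V²/2g = 0.4158 m
Re = 1.03×10^6, ε/D = 6.24×10^-4 → f = 0.01796 (Haaland)
Major: h_f = f(L/D)·V²/2g = 0.01796·1008·0.4158 = 7.529 m
Minor: ΣK = 6.02; h_m = ΣK·V²/2g = 2.503 m
Total H_L = 7.529 + 2.503 = 10.03 m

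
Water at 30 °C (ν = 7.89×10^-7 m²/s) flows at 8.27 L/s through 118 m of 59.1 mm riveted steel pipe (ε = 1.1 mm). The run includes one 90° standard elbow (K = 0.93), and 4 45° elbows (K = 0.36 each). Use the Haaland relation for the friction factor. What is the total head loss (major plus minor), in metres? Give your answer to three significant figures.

V = 4Q/(πD²) = 3.015 m/s; V²/2g = 0.4632 m
Re = 2.26×10^5, ε/D = 0.0186 → f = 0.04759 (Haaland)
Major: h_f = f(L/D)·V²/2g = 0.04759·1997·0.4632 = 44.02 m
Minor: ΣK = 2.37; h_m = ΣK·V²/2g = 1.098 m
Total H_L = 44.02 + 1.098 = 45.12 m

H_L ≈ 45.1 m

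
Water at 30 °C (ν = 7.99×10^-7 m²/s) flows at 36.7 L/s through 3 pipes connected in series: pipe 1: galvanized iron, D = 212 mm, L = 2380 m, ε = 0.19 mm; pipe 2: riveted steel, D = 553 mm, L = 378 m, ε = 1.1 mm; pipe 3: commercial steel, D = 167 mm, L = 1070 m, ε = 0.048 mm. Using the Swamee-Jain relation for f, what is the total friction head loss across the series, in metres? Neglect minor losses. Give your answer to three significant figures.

H ≈ 28.0 m

Pipe 1: V = 1.040 m/s, Re = 2.76×10^5, ε/D = 8.96×10^-4, f = 0.02039, h_1 = f(L/D)V²/2g = 12.61 m
Pipe 2: V = 0.1528 m/s, Re = 1.06×10^5, ε/D = 0.00199, f = 0.02522, h_2 = f(L/D)V²/2g = 0.02051 m
Pipe 3: V = 1.675 m/s, Re = 3.50×10^5, ε/D = 2.87×10^-4, f = 0.01673, h_3 = f(L/D)V²/2g = 15.34 m
Series → Q common, losses add: H = Σh = 27.97 m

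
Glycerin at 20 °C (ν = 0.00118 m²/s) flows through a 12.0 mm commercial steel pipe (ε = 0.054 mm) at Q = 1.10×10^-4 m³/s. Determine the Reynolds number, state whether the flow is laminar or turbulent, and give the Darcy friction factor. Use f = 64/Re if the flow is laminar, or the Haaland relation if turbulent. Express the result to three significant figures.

V = 4Q/(πD²) = 0.9726 m/s
Re = VD/ν = 0.9726·0.0120/0.00118 = 9.89
Re < 2300 → laminar → f = 64/Re = 6.471

Re ≈ 9.89; laminar; f = 64/Re ≈ 6.47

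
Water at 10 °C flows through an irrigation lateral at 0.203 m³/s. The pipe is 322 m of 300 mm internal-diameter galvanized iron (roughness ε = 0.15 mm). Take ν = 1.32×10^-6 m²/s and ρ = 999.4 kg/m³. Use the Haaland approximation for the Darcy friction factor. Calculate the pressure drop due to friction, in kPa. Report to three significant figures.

V = 4Q/(πD²) = 4·0.203/(π·0.300²) = 2.872 m/s
Re = VD/ν = 2.872·0.300/1.32×10^-6 = 6.53×10^5 → turbulent
ε/D = 0.15/300 = 5.00×10^-4
Haaland: f = 0.01739
h_f = f(L/D)V²/(2g) = 0.01739·(322/0.300)·2.872²/(2·9.81) = 7.847 m
Δp = ρg·h_f = 999.4·9.81·7.847 = 76.93 kPa

Δp ≈ 76.9 kPa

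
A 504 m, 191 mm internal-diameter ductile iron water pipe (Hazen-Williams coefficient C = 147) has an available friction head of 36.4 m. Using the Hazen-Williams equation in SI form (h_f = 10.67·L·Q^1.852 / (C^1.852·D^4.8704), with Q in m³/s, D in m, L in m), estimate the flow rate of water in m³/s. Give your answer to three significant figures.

Rearranging: Q = [h_f·C^1.852·D^4.8704 / (10.67·L)]^(1/1.852)
Q = [36.4·147^1.852·0.191^4.8704 / (10.67·504)]^0.540 = 0.1274 m³/s

Q ≈ 0.127 m³/s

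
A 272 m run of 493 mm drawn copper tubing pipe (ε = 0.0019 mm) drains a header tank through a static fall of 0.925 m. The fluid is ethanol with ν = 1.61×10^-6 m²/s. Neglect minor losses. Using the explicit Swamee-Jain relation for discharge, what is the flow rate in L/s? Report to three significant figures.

Swamee-Jain (Type II): Q = -0.965·√(gD⁵h_f/L)·ln[ε/(3.7D) + √(3.17ν²L/(gD³h_f))]
√(gD⁵h_f/L) = √(9.81·0.493⁵·0.925/272) = 0.03117
ε/(3.7D) = 1.04×10^-6; √(3.17ν²L/(gD³h_f)) = 4.53×10^-5
Q = -0.965·0.03117·ln(4.638×10^-5) = 0.3001 m³/s
Check: V = 1.57 m/s, Re = 4.81×10^5, f = 0.01324, h_f = 0.921 m ≈ 0.925 m ✓

Q ≈ 300 L/s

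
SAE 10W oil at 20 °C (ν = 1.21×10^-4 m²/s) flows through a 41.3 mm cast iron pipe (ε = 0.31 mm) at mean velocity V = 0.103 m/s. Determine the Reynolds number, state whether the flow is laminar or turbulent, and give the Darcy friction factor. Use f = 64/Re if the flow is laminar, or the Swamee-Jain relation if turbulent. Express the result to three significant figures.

Re = VD/ν = 0.1030·0.0413/1.21×10^-4 = 35.2
Re < 2300 → laminar → f = 64/Re = 1.820

Re ≈ 35.2; laminar; f = 64/Re ≈ 1.82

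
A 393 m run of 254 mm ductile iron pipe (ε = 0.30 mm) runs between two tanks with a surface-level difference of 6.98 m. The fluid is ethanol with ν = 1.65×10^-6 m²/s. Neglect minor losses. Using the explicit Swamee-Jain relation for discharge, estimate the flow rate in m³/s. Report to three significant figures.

Swamee-Jain (Type II): Q = -0.965·√(gD⁵h_f/L)·ln[ε/(3.7D) + √(3.17ν²L/(gD³h_f))]
√(gD⁵h_f/L) = √(9.81·0.254⁵·6.98/393) = 0.01357
ε/(3.7D) = 3.19×10^-4; √(3.17ν²L/(gD³h_f)) = 5.50×10^-5
Q = -0.965·0.01357·ln(3.742×10^-4) = 0.1033 m³/s
Check: V = 2.04 m/s, Re = 3.14×10^5, f = 0.02143, h_f = 7.03 m ≈ 6.98 m ✓

Q ≈ 0.103 m³/s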